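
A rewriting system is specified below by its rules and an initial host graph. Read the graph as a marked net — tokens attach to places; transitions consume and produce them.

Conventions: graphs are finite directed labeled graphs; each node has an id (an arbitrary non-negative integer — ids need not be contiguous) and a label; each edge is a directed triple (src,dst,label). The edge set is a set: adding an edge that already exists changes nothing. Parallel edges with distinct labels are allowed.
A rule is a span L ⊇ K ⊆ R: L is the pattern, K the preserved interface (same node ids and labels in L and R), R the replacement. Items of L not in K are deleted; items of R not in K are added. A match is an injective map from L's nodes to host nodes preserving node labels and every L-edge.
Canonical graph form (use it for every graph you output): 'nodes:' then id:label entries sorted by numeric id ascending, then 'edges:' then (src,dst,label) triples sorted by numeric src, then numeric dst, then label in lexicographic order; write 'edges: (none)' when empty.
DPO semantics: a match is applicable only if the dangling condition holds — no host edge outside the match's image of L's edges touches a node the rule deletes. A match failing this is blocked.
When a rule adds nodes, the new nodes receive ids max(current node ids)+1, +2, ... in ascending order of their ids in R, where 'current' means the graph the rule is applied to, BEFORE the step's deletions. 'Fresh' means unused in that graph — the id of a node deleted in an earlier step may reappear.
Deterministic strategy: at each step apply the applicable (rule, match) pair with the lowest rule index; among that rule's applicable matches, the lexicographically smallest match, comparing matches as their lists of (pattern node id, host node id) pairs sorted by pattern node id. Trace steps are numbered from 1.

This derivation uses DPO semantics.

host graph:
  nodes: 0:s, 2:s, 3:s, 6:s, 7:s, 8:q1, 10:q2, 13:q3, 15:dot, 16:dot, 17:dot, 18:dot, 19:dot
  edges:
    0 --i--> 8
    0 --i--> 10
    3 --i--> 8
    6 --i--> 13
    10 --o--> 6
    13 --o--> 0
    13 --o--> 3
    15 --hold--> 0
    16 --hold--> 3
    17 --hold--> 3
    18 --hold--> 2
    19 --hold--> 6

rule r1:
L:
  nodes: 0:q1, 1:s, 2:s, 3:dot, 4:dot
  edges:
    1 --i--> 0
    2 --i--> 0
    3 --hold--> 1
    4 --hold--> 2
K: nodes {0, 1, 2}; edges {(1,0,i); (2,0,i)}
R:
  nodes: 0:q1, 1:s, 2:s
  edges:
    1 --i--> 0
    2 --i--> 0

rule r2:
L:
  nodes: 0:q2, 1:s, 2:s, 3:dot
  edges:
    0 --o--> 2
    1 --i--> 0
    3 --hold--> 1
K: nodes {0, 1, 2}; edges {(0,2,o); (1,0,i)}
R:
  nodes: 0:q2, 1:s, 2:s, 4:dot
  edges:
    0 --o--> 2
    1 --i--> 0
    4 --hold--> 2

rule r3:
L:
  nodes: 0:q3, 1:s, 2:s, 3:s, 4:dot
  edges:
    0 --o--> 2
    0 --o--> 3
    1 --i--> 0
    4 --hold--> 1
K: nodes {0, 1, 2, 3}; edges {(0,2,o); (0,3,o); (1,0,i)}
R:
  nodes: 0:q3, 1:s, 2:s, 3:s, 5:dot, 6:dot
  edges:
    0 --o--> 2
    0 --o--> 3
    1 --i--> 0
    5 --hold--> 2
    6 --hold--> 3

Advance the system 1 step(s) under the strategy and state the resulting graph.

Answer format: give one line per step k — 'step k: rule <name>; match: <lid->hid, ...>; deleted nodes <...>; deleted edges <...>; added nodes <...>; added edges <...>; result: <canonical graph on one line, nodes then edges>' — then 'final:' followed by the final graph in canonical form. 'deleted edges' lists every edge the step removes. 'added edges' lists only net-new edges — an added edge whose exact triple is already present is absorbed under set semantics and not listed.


step 1: rule r1; match: 0->8, 1->0, 2->3, 3->15, 4->16; deleted nodes 15, 16; deleted edges (15,0,hold); (16,3,hold); added nodes (none); added edges (none); result: nodes: 0:s, 2:s, 3:s, 6:s, 7:s, 8:q1, 10:q2, 13:q3, 17:dot, 18:dot, 19:dot edges: (0,8,i); (0,10,i); (3,8,i); (6,13,i); (10,6,o); (13,0,o); (13,3,o); (17,3,hold); (18,2,hold); (19,6,hold)
final:
nodes: 0:s, 2:s, 3:s, 6:s, 7:s, 8:q1, 10:q2, 13:q3, 17:dot, 18:dot, 19:dot
edges: (0,8,i); (0,10,i); (3,8,i); (6,13,i); (10,6,o); (13,0,o); (13,3,o); (17,3,hold); (18,2,hold); (19,6,hold)


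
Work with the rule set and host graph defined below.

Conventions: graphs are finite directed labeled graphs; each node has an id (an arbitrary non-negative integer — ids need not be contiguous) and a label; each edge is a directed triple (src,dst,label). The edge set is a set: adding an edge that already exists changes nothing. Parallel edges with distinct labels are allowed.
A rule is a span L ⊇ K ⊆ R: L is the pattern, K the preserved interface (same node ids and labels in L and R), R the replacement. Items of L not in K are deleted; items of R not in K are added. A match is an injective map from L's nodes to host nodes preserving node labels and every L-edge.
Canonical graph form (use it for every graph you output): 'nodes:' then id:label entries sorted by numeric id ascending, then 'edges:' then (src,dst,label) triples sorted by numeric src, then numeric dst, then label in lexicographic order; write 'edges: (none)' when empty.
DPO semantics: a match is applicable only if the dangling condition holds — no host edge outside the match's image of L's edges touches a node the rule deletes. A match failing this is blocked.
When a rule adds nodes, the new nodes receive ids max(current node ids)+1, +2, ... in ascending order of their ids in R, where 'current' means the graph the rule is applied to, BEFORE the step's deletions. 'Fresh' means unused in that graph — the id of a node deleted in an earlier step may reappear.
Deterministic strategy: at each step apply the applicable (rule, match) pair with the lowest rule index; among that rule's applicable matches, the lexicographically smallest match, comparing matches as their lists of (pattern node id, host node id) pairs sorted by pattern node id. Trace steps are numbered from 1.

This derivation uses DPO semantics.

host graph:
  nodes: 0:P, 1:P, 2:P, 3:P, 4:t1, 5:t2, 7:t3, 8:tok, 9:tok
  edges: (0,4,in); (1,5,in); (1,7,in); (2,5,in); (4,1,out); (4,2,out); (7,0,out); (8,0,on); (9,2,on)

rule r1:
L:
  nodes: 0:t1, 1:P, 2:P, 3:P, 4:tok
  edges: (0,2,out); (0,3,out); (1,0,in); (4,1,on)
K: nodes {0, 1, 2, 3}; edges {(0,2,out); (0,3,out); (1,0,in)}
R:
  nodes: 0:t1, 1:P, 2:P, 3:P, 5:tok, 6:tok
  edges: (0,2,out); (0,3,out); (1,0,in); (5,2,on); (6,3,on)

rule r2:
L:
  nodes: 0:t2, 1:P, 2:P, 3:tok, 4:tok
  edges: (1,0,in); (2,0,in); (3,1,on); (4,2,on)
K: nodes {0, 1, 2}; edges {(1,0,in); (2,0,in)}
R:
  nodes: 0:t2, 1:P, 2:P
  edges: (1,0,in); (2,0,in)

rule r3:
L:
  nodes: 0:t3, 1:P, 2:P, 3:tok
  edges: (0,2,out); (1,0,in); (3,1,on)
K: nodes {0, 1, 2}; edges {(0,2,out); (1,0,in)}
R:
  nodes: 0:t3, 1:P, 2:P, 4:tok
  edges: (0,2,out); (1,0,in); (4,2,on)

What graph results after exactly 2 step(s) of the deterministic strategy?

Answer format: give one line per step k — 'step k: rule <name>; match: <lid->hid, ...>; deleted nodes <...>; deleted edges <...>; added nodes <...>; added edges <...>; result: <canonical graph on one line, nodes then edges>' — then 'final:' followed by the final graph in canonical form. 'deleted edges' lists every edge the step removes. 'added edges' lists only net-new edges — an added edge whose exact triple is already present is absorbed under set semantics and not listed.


step 1: rule r1; match: 0->4, 1->0, 2->1, 3->2, 4->8; deleted nodes 8; deleted edges (8,0,on); added nodes 10, 11; added edges (10,1,on); (11,2,on); result: nodes: 0:P, 1:P, 2:P, 3:P, 4:t1, 5:t2, 7:t3, 9:tok, 10:tok, 11:tok edges: (0,4,in); (1,5,in); (1,7,in); (2,5,in); (4,1,out); (4,2,out); (7,0,out); (9,2,on); (10,1,on); (11,2,on)
step 2: rule r2; match: 0->5, 1->1, 2->2, 3->10, 4->9; deleted nodes 9, 10; deleted edges (9,2,on); (10,1,on); added nodes (none); added edges (none); result: nodes: 0:P, 1:P, 2:P, 3:P, 4:t1, 5:t2, 7:t3, 11:tok edges: (0,4,in); (1,5,in); (1,7,in); (2,5,in); (4,1,out); (4,2,out); (7,0,out); (11,2,on)
final:
nodes: 0:P, 1:P, 2:P, 3:P, 4:t1, 5:t2, 7:t3, 11:tok
edges: (0,4,in); (1,5,in); (1,7,in); (2,5,in); (4,1,out); (4,2,out); (7,0,out); (11,2,on)


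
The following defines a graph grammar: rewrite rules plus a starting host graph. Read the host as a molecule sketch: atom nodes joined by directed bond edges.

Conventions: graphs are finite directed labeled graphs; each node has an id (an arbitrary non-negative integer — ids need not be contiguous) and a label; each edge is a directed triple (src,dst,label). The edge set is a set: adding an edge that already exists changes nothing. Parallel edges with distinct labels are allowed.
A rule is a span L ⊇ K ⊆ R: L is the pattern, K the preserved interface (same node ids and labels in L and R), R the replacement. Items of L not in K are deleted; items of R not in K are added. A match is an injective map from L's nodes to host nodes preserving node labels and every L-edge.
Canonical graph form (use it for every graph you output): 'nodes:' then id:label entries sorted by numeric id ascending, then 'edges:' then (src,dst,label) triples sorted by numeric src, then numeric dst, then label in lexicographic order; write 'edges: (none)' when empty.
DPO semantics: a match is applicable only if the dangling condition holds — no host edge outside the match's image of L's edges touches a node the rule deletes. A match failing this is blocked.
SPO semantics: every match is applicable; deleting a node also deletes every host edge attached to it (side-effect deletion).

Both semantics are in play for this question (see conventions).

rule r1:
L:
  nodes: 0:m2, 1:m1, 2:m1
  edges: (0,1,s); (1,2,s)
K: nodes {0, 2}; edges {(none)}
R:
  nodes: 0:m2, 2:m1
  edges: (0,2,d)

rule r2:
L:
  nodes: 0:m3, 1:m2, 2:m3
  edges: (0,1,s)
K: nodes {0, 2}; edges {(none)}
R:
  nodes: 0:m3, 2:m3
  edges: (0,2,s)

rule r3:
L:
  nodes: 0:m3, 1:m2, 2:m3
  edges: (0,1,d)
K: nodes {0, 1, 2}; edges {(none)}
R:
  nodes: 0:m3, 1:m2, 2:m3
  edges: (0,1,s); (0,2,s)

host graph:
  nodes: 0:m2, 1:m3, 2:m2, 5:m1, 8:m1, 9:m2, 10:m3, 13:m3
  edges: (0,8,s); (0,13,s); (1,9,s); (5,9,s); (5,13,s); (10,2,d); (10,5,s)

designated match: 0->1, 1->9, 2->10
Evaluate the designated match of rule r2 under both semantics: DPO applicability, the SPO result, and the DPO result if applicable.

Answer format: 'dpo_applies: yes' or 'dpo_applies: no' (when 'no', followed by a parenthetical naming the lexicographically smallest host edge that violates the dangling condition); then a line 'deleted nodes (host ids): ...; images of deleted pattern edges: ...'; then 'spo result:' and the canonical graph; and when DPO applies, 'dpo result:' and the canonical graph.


dpo_applies: no
(the rule deletes node 9, which keeps host edge (5,9,s) outside the match image — the dangling condition fails, DPO blocks; SPO proceeds and side-deletes such edges)
deleted nodes (host ids): 9; images of deleted pattern edges: (1,9,s)
spo result:
nodes: 0:m2, 1:m3, 2:m2, 5:m1, 8:m1, 10:m3, 13:m3
edges: (0,8,s); (0,13,s); (1,10,s); (5,13,s); (10,2,d); (10,5,s)


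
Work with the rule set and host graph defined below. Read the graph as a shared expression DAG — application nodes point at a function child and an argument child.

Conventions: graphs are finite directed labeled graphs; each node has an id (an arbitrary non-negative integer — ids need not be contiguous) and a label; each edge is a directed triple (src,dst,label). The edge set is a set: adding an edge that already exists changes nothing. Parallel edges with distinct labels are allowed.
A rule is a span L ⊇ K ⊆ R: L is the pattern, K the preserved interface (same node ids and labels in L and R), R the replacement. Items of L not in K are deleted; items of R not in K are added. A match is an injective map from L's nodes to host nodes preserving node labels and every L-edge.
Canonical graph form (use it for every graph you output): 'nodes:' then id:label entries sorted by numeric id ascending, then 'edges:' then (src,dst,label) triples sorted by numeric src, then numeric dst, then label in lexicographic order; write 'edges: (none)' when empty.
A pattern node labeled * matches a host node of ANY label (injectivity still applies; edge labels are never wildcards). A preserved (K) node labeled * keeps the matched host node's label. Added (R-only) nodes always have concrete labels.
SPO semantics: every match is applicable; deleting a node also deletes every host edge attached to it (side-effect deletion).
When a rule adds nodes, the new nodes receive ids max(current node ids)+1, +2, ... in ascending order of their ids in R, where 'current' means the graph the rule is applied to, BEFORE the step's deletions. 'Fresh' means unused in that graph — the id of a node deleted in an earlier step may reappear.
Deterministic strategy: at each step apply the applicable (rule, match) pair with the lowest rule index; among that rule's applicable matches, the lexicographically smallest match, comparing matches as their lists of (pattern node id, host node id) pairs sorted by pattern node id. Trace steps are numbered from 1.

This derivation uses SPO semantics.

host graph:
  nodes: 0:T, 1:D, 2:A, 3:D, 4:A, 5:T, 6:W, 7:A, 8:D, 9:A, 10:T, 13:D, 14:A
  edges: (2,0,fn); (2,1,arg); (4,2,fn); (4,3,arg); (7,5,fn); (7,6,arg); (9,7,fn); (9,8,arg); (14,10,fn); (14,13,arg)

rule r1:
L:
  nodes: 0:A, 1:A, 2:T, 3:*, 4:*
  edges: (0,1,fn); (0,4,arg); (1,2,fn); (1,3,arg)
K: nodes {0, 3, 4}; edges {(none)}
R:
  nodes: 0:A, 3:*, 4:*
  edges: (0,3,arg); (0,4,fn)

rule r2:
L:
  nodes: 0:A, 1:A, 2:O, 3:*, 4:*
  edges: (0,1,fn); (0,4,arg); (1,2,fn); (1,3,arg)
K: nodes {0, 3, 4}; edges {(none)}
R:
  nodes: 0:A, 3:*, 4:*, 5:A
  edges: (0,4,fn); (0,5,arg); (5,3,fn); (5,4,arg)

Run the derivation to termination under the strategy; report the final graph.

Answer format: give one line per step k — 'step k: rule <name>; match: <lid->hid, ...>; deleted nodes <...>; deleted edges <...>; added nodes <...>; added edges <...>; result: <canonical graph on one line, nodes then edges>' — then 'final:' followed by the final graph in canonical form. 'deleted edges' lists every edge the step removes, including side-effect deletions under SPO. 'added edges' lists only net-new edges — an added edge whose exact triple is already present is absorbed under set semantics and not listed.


step 1: rule r1; match: 0->4, 1->2, 2->0, 3->1, 4->3; deleted nodes 0, 2; deleted edges (2,0,fn); (2,1,arg); (4,2,fn); (4,3,arg); added nodes (none); added edges (4,1,arg); (4,3,fn); result: nodes: 1:D, 3:D, 4:A, 5:T, 6:W, 7:A, 8:D, 9:A, 10:T, 13:D, 14:A edges: (4,1,arg); (4,3,fn); (7,5,fn); (7,6,arg); (9,7,fn); (9,8,arg); (14,10,fn); (14,13,arg)
step 2: rule r1; match: 0->9, 1->7, 2->5, 3->6, 4->8; deleted nodes 5, 7; deleted edges (7,5,fn); (7,6,arg); (9,7,fn); (9,8,arg); added nodes (none); added edges (9,6,arg); (9,8,fn); result: nodes: 1:D, 3:D, 4:A, 6:W, 8:D, 9:A, 10:T, 13:D, 14:A edges: (4,1,arg); (4,3,fn); (9,6,arg); (9,8,fn); (14,10,fn); (14,13,arg)
final:
nodes: 1:D, 3:D, 4:A, 6:W, 8:D, 9:A, 10:T, 13:D, 14:A
edges: (4,1,arg); (4,3,fn); (9,6,arg); (9,8,fn); (14,10,fn); (14,13,arg)


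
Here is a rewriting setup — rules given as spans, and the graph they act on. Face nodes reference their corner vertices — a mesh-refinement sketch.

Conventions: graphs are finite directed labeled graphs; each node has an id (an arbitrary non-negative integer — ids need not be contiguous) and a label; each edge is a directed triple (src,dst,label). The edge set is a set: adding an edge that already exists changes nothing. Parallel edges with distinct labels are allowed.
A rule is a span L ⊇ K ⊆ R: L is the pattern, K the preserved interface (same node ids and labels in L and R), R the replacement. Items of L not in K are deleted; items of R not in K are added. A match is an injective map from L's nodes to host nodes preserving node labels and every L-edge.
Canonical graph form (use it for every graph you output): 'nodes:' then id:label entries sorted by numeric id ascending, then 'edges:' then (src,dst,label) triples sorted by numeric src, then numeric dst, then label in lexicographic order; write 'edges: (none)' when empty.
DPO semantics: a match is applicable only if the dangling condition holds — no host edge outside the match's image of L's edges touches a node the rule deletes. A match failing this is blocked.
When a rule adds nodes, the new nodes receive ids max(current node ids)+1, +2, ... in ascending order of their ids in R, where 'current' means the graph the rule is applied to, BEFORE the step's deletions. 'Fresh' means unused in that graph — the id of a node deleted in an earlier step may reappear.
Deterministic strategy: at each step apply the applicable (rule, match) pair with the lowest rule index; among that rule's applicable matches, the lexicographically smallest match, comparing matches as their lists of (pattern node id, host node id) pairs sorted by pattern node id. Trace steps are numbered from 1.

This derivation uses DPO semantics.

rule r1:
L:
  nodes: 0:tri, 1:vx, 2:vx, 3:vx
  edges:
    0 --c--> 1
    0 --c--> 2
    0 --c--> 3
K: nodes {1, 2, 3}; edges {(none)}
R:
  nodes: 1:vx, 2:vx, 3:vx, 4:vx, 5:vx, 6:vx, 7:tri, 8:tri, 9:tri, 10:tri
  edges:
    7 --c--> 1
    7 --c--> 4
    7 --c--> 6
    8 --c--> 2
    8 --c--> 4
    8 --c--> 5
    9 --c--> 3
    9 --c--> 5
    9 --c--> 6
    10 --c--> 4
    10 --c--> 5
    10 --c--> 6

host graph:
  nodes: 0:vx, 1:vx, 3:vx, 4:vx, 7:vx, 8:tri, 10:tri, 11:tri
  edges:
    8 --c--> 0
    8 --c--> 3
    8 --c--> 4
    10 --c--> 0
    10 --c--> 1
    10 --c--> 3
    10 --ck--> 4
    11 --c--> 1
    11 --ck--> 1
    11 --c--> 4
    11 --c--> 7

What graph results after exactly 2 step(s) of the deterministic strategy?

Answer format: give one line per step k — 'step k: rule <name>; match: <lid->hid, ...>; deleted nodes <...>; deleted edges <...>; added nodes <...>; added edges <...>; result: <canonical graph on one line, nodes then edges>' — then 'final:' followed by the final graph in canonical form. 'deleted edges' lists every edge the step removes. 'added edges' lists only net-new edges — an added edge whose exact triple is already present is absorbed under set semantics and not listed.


step 1: rule r1; match: 0->8, 1->0, 2->3, 3->4; deleted nodes 8; deleted edges (8,0,c); (8,3,c); (8,4,c); added nodes 12, 13, 14, 15, 16, 17, 18; added edges (15,0,c); (15,12,c); (15,14,c); (16,3,c); (16,12,c); (16,13,c); (17,4,c); (17,13,c); (17,14,c); (18,12,c); (18,13,c); (18,14,c); result: nodes: 0:vx, 1:vx, 3:vx, 4:vx, 7:vx, 10:tri, 11:tri, 12:vx, 13:vx, 14:vx, 15:tri, 16:tri, 17:tri, 18:tri edges: (10,0,c); (10,1,c); (10,3,c); (10,4,ck); (11,1,c); (11,1,ck); (11,4,c); (11,7,c); (15,0,c); (15,12,c); (15,14,c); (16,3,c); (16,12,c); (16,13,c); (17,4,c); (17,13,c); (17,14,c); (18,12,c); (18,13,c); (18,14,c)
step 2: rule r1; match: 0->15, 1->0, 2->12, 3->14; deleted nodes 15; deleted edges (15,0,c); (15,12,c); (15,14,c); added nodes 19, 20, 21, 22, 23, 24, 25; added edges (22,0,c); (22,19,c); (22,21,c); (23,12,c); (23,19,c); (23,20,c); (24,14,c); (24,20,c); (24,21,c); (25,19,c); (25,20,c); (25,21,c); result: nodes: 0:vx, 1:vx, 3:vx, 4:vx, 7:vx, 10:tri, 11:tri, 12:vx, 13:vx, 14:vx, 16:tri, 17:tri, 18:tri, 19:vx, 20:vx, 21:vx, 22:tri, 23:tri, 24:tri, 25:tri edges: (10,0,c); (10,1,c); (10,3,c); (10,4,ck); (11,1,c); (11,1,ck); (11,4,c); (11,7,c); (16,3,c); (16,12,c); (16,13,c); (17,4,c); (17,13,c); (17,14,c); (18,12,c); (18,13,c); (18,14,c); (22,0,c); (22,19,c); (22,21,c); (23,12,c); (23,19,c); (23,20,c); (24,14,c); (24,20,c); (24,21,c); (25,19,c); (25,20,c); (25,21,c)
final:
nodes: 0:vx, 1:vx, 3:vx, 4:vx, 7:vx, 10:tri, 11:tri, 12:vx, 13:vx, 14:vx, 16:tri, 17:tri, 18:tri, 19:vx, 20:vx, 21:vx, 22:tri, 23:tri, 24:tri, 25:tri
edges: (10,0,c); (10,1,c); (10,3,c); (10,4,ck); (11,1,c); (11,1,ck); (11,4,c); (11,7,c); (16,3,c); (16,12,c); (16,13,c); (17,4,c); (17,13,c); (17,14,c); (18,12,c); (18,13,c); (18,14,c); (22,0,c); (22,19,c); (22,21,c); (23,12,c); (23,19,c); (23,20,c); (24,14,c); (24,20,c); (24,21,c); (25,19,c); (25,20,c); (25,21,c)


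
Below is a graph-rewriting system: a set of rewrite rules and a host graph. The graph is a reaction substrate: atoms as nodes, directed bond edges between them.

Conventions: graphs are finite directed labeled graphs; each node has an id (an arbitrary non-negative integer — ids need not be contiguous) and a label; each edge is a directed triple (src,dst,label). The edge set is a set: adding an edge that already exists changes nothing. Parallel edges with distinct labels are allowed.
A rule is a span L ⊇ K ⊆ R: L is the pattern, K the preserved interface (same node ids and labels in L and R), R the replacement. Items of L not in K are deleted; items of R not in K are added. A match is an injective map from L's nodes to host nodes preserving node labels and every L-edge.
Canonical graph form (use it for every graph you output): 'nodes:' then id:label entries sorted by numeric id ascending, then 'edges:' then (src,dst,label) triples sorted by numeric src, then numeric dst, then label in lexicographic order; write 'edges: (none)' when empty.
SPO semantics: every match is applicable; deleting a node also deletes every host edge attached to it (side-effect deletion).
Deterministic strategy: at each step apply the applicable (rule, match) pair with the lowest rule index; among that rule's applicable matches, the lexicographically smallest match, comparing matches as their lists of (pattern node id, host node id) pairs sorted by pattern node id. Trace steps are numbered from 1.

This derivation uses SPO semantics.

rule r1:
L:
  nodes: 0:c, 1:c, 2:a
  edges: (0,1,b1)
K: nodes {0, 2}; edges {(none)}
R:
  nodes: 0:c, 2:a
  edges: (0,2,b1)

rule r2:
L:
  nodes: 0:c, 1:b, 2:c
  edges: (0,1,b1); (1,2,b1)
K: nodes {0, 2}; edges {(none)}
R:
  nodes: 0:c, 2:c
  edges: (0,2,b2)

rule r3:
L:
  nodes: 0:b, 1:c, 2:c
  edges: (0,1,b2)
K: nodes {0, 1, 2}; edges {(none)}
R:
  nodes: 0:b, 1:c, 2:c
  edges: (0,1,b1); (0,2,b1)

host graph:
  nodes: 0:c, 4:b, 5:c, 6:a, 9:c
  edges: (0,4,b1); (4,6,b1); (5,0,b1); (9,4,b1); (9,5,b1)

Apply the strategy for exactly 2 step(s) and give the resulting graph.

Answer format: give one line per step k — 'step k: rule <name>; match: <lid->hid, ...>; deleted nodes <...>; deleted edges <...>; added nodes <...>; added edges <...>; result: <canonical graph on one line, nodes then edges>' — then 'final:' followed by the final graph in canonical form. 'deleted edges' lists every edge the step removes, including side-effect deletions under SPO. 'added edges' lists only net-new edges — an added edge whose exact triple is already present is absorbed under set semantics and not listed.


step 1: rule r1; match: 0->5, 1->0, 2->6; deleted nodes 0; deleted edges (0,4,b1); (5,0,b1); added nodes (none); added edges (5,6,b1); result: nodes: 4:b, 5:c, 6:a, 9:c edges: (4,6,b1); (5,6,b1); (9,4,b1); (9,5,b1)
step 2: rule r1; match: 0->9, 1->5, 2->6; deleted nodes 5; deleted edges (5,6,b1); (9,5,b1); added nodes (none); added edges (9,6,b1); result: nodes: 4:b, 6:a, 9:c edges: (4,6,b1); (9,4,b1); (9,6,b1)
final:
nodes: 4:b, 6:a, 9:c
edges: (4,6,b1); (9,4,b1); (9,6,b1)


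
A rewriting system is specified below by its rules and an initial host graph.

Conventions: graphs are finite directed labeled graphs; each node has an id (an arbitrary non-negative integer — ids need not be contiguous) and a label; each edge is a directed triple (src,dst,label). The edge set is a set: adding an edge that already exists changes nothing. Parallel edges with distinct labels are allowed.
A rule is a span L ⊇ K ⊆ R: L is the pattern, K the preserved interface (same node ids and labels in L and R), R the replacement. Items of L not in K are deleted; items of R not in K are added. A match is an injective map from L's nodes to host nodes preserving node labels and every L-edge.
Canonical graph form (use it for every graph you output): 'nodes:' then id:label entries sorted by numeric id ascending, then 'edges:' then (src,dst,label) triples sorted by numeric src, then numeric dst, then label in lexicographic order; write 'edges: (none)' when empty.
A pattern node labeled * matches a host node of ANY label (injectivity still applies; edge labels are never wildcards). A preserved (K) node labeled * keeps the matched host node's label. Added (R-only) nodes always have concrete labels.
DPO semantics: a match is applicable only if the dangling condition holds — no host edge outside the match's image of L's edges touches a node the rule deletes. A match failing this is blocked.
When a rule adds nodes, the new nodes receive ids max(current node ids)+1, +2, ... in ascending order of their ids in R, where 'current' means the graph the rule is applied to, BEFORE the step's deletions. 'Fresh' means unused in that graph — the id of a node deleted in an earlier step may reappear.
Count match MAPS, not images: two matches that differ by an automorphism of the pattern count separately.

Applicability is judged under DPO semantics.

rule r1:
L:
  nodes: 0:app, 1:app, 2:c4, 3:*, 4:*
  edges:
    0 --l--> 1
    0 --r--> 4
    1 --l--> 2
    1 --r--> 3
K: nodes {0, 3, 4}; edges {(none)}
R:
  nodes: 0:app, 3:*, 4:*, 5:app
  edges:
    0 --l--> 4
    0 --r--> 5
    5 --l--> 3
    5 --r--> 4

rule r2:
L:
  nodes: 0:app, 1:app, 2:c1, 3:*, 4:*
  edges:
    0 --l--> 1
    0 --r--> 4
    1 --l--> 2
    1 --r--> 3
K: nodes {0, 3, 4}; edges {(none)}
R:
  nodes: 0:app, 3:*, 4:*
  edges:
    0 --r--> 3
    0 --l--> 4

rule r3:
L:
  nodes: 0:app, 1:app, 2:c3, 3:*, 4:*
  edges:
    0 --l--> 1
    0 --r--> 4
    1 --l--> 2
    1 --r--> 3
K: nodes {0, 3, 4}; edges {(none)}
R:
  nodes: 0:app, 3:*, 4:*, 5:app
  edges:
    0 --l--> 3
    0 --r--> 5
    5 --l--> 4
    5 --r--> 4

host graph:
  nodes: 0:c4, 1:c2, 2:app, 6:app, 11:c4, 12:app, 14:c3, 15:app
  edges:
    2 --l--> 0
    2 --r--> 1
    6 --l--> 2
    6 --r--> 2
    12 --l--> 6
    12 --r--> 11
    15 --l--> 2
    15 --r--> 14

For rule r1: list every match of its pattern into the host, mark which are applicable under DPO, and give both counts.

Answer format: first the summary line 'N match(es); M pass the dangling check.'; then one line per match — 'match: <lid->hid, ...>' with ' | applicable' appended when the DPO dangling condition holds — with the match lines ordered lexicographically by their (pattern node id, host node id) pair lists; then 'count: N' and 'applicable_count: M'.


1 match(es); 0 pass the dangling check.
match: 0->15, 1->2, 2->0, 3->1, 4->14
count: 1
applicable_count: 0


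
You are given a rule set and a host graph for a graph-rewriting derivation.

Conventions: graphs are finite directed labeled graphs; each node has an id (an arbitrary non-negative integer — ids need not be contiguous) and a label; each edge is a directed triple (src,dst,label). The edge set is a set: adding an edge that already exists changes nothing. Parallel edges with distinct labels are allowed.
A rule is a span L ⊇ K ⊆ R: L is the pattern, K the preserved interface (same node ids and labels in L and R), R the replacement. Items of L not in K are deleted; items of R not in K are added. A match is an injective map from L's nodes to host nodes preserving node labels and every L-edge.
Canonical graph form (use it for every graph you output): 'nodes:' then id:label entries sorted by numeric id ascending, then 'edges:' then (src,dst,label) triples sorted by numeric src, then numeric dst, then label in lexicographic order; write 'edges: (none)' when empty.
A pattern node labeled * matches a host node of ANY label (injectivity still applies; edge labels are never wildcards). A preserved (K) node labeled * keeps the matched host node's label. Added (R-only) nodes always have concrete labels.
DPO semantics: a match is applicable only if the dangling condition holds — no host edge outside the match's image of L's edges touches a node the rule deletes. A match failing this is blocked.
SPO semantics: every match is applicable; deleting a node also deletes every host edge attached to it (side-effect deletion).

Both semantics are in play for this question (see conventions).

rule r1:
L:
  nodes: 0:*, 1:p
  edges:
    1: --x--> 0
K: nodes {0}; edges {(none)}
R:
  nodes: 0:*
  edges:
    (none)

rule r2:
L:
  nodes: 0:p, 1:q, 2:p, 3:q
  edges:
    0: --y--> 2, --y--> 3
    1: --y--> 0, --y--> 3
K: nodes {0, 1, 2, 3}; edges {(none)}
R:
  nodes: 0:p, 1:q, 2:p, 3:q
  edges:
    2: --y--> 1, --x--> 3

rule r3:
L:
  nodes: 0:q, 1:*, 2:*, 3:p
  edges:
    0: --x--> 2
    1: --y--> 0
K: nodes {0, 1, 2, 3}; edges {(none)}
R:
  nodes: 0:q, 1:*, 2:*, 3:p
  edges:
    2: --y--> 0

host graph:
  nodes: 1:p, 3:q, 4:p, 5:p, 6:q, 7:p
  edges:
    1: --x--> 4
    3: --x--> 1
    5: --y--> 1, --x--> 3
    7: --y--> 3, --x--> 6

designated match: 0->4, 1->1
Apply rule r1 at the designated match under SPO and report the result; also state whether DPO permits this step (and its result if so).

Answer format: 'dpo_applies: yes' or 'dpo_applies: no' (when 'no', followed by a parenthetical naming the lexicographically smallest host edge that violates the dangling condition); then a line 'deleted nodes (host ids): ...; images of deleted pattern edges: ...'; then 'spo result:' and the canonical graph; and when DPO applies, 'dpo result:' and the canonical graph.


dpo_applies: no
(the rule deletes node 1, which keeps host edge (3,1,x) outside the match image — the dangling condition fails, DPO blocks; SPO proceeds and side-deletes such edges)
deleted nodes (host ids): 1; images of deleted pattern edges: (1,4,x)
spo result:
nodes: 3:q, 4:p, 5:p, 6:q, 7:p
edges: (5,3,x); (7,3,y); (7,6,x)


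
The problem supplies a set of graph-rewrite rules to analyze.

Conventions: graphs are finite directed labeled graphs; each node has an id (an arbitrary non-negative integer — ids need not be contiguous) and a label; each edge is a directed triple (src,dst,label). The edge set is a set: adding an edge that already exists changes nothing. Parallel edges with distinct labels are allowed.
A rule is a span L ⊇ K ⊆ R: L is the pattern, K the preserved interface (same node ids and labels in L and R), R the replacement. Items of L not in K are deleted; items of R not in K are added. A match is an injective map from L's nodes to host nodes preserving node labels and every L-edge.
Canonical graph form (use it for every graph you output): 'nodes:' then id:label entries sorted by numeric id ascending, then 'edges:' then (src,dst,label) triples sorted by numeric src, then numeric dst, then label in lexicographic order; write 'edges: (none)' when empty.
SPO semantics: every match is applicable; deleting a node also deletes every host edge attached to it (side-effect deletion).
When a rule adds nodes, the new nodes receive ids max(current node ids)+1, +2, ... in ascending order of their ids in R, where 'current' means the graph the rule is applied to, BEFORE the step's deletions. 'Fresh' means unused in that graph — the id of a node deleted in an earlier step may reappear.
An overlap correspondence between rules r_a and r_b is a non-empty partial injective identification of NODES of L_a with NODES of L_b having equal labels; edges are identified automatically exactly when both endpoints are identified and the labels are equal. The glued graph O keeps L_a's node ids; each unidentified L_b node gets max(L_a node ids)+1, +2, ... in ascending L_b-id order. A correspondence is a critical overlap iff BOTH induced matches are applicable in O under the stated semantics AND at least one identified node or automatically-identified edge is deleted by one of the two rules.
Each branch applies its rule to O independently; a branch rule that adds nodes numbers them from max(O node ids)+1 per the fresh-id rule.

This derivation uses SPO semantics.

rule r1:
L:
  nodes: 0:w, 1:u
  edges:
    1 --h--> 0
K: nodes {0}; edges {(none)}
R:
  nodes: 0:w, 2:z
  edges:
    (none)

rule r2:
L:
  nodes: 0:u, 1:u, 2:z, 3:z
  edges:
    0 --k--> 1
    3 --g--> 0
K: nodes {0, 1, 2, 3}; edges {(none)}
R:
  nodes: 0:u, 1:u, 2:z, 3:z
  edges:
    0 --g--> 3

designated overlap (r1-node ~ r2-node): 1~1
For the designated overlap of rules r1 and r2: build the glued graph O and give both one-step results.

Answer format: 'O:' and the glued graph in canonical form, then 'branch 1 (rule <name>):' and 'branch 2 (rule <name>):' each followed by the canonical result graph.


O:
nodes: 0:w, 1:u, 2:u, 3:z, 4:z
edges: (1,0,h); (2,1,k); (4,2,g)
branch 1 (rule r1):
nodes: 0:w, 2:u, 3:z, 4:z, 5:z
edges: (4,2,g)
branch 2 (rule r2):
nodes: 0:w, 1:u, 2:u, 3:z, 4:z
edges: (1,0,h); (2,4,g)


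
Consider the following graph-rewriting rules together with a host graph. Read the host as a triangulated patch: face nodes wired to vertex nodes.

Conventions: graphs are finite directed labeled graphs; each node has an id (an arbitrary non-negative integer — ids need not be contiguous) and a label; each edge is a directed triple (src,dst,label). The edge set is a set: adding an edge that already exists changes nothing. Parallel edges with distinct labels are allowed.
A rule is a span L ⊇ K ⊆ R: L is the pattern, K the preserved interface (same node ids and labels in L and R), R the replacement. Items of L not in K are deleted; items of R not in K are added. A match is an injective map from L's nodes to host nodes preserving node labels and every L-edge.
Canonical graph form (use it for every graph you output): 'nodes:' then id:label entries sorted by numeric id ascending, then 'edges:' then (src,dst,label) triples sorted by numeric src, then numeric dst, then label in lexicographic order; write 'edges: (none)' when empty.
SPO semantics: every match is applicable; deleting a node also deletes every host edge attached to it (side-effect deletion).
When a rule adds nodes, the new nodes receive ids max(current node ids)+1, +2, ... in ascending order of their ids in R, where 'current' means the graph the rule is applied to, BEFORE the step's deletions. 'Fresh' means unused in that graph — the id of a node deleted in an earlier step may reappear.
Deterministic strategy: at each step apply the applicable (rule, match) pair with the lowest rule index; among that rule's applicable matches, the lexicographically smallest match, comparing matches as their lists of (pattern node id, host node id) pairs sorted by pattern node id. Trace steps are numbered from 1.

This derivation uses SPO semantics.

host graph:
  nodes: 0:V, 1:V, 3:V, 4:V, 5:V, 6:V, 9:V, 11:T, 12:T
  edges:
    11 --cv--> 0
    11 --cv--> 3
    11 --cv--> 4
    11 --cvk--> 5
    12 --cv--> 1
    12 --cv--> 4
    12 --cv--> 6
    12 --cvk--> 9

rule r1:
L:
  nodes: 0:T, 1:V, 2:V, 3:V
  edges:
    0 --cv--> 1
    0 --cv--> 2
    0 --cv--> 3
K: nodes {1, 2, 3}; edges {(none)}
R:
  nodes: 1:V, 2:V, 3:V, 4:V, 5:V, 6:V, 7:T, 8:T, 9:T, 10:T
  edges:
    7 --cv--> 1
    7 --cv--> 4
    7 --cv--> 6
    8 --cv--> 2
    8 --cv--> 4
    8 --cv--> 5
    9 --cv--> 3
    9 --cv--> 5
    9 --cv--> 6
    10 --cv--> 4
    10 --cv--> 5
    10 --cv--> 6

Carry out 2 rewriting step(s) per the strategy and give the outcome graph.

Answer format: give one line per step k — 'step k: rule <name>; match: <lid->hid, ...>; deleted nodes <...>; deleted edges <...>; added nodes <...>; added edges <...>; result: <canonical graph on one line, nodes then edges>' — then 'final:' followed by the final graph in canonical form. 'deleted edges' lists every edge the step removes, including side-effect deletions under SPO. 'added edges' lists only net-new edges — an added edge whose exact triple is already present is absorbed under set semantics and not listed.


step 1: rule r1; match: 0->11, 1->0, 2->3, 3->4; deleted nodes 11; deleted edges (11,0,cv); (11,3,cv); (11,4,cv); (11,5,cvk); added nodes 13, 14, 15, 16, 17, 18, 19; added edges (16,0,cv); (16,13,cv); (16,15,cv); (17,3,cv); (17,13,cv); (17,14,cv); (18,4,cv); (18,14,cv); (18,15,cv); (19,13,cv); (19,14,cv); (19,15,cv); result: nodes: 0:V, 1:V, 3:V, 4:V, 5:V, 6:V, 9:V, 12:T, 13:V, 14:V, 15:V, 16:T, 17:T, 18:T, 19:T edges: (12,1,cv); (12,4,cv); (12,6,cv); (12,9,cvk); (16,0,cv); (16,13,cv); (16,15,cv); (17,3,cv); (17,13,cv); (17,14,cv); (18,4,cv); (18,14,cv); (18,15,cv); (19,13,cv); (19,14,cv); (19,15,cv)
step 2: rule r1; match: 0->12, 1->1, 2->4, 3->6; deleted nodes 12; deleted edges (12,1,cv); (12,4,cv); (12,6,cv); (12,9,cvk); added nodes 20, 21, 22, 23, 24, 25, 26; added edges (23,1,cv); (23,20,cv); (23,22,cv); (24,4,cv); (24,20,cv); (24,21,cv); (25,6,cv); (25,21,cv); (25,22,cv); (26,20,cv); (26,21,cv); (26,22,cv); result: nodes: 0:V, 1:V, 3:V, 4:V, 5:V, 6:V, 9:V, 13:V, 14:V, 15:V, 16:T, 17:T, 18:T, 19:T, 20:V, 21:V, 22:V, 23:T, 24:T, 25:T, 26:T edges: (16,0,cv); (16,13,cv); (16,15,cv); (17,3,cv); (17,13,cv); (17,14,cv); (18,4,cv); (18,14,cv); (18,15,cv); (19,13,cv); (19,14,cv); (19,15,cv); (23,1,cv); (23,20,cv); (23,22,cv); (24,4,cv); (24,20,cv); (24,21,cv); (25,6,cv); (25,21,cv); (25,22,cv); (26,20,cv); (26,21,cv); (26,22,cv)
final:
nodes: 0:V, 1:V, 3:V, 4:V, 5:V, 6:V, 9:V, 13:V, 14:V, 15:V, 16:T, 17:T, 18:T, 19:T, 20:V, 21:V, 22:V, 23:T, 24:T, 25:T, 26:T
edges: (16,0,cv); (16,13,cv); (16,15,cv); (17,3,cv); (17,13,cv); (17,14,cv); (18,4,cv); (18,14,cv); (18,15,cv); (19,13,cv); (19,14,cv); (19,15,cv); (23,1,cv); (23,20,cv); (23,22,cv); (24,4,cv); (24,20,cv); (24,21,cv); (25,6,cv); (25,21,cv); (25,22,cv); (26,20,cv); (26,21,cv); (26,22,cv)


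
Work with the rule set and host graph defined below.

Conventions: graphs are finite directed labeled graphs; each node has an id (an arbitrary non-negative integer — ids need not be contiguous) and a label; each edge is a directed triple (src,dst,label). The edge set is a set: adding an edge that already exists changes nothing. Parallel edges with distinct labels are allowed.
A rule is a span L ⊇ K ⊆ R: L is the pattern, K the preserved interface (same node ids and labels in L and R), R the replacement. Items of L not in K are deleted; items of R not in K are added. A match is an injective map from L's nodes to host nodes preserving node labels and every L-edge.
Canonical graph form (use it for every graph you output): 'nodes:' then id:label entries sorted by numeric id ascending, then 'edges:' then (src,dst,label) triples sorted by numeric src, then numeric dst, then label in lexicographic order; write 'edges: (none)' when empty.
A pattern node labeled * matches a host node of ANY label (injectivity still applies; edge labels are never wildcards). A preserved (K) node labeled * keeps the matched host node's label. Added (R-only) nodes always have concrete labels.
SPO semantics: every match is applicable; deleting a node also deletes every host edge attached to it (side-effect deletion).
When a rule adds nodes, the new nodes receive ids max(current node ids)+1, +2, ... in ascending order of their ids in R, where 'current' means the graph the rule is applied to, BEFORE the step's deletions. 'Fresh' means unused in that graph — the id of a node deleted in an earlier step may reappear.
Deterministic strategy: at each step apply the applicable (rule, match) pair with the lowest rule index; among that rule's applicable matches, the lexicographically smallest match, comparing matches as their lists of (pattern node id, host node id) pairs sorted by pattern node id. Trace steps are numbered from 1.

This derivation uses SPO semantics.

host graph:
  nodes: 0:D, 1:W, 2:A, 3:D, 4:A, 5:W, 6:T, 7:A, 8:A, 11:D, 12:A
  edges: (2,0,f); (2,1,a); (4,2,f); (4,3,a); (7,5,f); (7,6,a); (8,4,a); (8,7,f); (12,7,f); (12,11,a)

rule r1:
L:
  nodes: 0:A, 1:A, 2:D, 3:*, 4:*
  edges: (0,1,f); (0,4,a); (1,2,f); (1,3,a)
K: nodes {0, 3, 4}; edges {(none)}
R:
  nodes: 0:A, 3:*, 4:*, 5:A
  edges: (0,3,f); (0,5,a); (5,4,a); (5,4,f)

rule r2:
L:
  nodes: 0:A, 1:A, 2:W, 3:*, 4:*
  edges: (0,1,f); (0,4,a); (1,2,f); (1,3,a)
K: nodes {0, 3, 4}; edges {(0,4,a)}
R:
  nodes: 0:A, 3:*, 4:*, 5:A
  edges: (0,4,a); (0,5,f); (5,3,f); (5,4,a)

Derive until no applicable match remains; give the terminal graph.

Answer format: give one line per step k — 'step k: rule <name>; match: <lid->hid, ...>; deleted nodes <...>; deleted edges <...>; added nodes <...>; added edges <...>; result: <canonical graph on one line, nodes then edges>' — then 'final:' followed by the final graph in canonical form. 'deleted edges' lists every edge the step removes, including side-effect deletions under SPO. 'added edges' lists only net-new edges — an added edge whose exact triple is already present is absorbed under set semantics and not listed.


step 1: rule r1; match: 0->4, 1->2, 2->0, 3->1, 4->3; deleted nodes 0, 2; deleted edges (2,0,f); (2,1,a); (4,2,f); (4,3,a); added nodes 13; added edges (4,1,f); (4,13,a); (13,3,a); (13,3,f); result: nodes: 1:W, 3:D, 4:A, 5:W, 6:T, 7:A, 8:A, 11:D, 12:A, 13:A edges: (4,1,f); (4,13,a); (7,5,f); (7,6,a); (8,4,a); (8,7,f); (12,7,f); (12,11,a); (13,3,a); (13,3,f)
step 2: rule r2; match: 0->8, 1->7, 2->5, 3->6, 4->4; deleted nodes 5, 7; deleted edges (7,5,f); (7,6,a); (8,7,f); (12,7,f); added nodes 14; added edges (8,14,f); (14,4,a); (14,6,f); result: nodes: 1:W, 3:D, 4:A, 6:T, 8:A, 11:D, 12:A, 13:A, 14:A edges: (4,1,f); (4,13,a); (8,4,a); (8,14,f); (12,11,a); (13,3,a); (13,3,f); (14,4,a); (14,6,f)
final:
nodes: 1:W, 3:D, 4:A, 6:T, 8:A, 11:D, 12:A, 13:A, 14:A
edges: (4,1,f); (4,13,a); (8,4,a); (8,14,f); (12,11,a); (13,3,a); (13,3,f); (14,4,a); (14,6,f)
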